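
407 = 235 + 172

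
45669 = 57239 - 11570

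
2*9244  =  18488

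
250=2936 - 2686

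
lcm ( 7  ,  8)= 56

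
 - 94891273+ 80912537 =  - 13978736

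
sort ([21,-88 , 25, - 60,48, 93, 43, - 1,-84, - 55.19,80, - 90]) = [ - 90, - 88, - 84,-60, - 55.19, - 1, 21, 25, 43, 48 , 80,93]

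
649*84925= 55116325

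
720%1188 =720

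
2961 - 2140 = 821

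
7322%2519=2284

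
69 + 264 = 333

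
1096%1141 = 1096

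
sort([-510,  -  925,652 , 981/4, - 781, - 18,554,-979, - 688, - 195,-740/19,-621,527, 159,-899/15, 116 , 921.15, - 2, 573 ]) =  [-979, - 925 ,-781,-688,-621, - 510, - 195 , - 899/15, - 740/19, - 18, - 2,116, 159, 981/4,527, 554, 573, 652 , 921.15]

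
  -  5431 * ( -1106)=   6006686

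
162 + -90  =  72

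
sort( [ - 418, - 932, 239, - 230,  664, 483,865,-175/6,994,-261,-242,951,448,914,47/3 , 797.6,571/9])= [-932, - 418,-261, - 242,-230,-175/6, 47/3, 571/9,239, 448,483, 664,797.6,  865,914,951,994 ] 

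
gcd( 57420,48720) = 1740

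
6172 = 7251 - 1079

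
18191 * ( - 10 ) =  - 181910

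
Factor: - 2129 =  - 2129^1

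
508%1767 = 508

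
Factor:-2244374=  - 2^1*11^1*17^2 * 353^1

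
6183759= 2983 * 2073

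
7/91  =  1/13 = 0.08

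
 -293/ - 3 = 293/3 = 97.67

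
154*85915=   13230910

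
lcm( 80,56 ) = 560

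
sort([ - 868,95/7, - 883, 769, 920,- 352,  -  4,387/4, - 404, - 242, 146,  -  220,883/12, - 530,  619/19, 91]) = [ -883,-868,  -  530, - 404, - 352,-242, - 220, - 4, 95/7, 619/19 , 883/12,91,387/4,146,769,920]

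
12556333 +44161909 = 56718242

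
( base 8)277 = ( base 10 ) 191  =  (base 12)13B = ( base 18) AB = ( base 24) 7N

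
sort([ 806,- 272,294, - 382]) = [ -382 ,  -  272,294, 806 ] 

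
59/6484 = 59/6484  =  0.01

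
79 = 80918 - 80839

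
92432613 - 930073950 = -837641337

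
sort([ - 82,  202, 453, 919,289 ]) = [ - 82, 202,289, 453,919]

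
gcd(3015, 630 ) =45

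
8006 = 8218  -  212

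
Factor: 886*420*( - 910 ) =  - 2^4*3^1 * 5^2*7^2*13^1*443^1 = -338629200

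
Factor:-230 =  - 2^1*5^1*23^1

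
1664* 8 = 13312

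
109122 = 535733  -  426611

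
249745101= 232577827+17167274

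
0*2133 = 0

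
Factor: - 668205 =  -  3^2*5^1*31^1 * 479^1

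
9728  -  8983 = 745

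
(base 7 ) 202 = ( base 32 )34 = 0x64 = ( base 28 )3g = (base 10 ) 100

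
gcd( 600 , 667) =1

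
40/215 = 8/43 = 0.19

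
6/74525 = 6/74525 = 0.00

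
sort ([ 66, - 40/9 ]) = [ - 40/9,66]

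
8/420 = 2/105 = 0.02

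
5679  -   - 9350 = 15029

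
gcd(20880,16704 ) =4176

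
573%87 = 51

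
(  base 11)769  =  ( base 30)10m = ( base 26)19C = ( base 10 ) 922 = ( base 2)1110011010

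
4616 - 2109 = 2507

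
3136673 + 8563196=11699869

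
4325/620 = 6 + 121/124 = 6.98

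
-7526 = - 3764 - 3762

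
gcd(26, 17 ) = 1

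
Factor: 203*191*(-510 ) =- 2^1*3^1 * 5^1 * 7^1 * 17^1 * 29^1*191^1 = -  19774230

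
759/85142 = 759/85142 = 0.01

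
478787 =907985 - 429198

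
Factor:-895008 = - 2^5*3^1* 9323^1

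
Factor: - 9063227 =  - 17^1*659^1*809^1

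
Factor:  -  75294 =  -2^1*3^2*47^1*89^1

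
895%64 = 63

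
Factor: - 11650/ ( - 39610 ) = 5^1*17^(-1) = 5/17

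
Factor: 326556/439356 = 579/779 = 3^1*19^( -1 )*41^( - 1 ) * 193^1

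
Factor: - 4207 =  - 7^1 *601^1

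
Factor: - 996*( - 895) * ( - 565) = - 503652300 = - 2^2*3^1*5^2*83^1*113^1*179^1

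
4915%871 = 560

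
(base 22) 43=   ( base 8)133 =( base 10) 91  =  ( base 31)2T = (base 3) 10101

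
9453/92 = 411/4  =  102.75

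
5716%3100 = 2616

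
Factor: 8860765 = 5^1*587^1 * 3019^1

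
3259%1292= 675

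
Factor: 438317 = 11^1*39847^1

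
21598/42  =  514 + 5/21 = 514.24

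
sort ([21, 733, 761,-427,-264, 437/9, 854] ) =[ - 427, - 264, 21, 437/9 , 733,761,854 ] 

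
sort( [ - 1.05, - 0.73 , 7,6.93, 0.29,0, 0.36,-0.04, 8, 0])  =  [ - 1.05, - 0.73, - 0.04,0,0, 0.29, 0.36,6.93 , 7, 8]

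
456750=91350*5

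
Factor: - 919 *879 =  - 807801=- 3^1*293^1*919^1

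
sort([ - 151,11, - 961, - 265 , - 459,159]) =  [-961, - 459, - 265, - 151,  11 , 159 ] 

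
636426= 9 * 70714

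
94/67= 1 + 27/67 = 1.40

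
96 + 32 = 128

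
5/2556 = 5/2556 = 0.00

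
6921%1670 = 241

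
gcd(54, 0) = 54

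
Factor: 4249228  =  2^2*37^1*28711^1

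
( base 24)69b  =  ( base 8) 7143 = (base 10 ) 3683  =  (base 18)B6B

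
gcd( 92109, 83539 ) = 1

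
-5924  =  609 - 6533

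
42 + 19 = 61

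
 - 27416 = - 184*149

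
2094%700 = 694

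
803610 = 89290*9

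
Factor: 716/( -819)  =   - 2^2*3^(-2 )*7^( - 1 )*13^( - 1 ) * 179^1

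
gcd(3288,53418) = 6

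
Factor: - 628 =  - 2^2*157^1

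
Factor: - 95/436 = - 2^(- 2) * 5^1*19^1*109^( - 1)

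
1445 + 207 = 1652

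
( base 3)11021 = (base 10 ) 115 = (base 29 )3s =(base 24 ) 4J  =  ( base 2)1110011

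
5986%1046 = 756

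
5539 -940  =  4599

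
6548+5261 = 11809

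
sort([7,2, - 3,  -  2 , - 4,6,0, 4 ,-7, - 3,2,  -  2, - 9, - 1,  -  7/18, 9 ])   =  [ - 9, - 7, - 4, - 3,  -  3, - 2,  -  2, - 1 , - 7/18,0,2, 2,  4, 6,  7, 9]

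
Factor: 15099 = 3^1*7^1*719^1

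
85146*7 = 596022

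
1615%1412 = 203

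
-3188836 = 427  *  (  -  7468)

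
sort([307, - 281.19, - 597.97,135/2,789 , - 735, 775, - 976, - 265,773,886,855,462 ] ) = [ - 976 ,- 735,-597.97, - 281.19 ,-265,135/2, 307,462, 773, 775, 789, 855, 886 ]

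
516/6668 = 129/1667 = 0.08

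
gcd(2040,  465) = 15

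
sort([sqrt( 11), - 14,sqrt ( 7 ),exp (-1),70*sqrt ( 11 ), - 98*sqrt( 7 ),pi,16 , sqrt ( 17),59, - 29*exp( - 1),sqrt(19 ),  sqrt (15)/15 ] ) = [-98*sqrt (7), - 14, - 29*exp( -1 ),sqrt ( 15)/15,exp(  -  1 ),  sqrt(7 ),pi,sqrt ( 11),sqrt(17),sqrt(19 ), 16, 59,  70*sqrt (11)]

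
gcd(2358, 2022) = 6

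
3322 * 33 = 109626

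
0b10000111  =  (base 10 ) 135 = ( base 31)4B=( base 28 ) 4n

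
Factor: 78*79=6162 = 2^1 * 3^1*13^1*79^1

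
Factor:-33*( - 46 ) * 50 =2^2*3^1*5^2*11^1*23^1 = 75900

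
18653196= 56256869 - 37603673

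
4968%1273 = 1149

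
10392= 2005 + 8387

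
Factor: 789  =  3^1*263^1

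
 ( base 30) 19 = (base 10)39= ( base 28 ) 1B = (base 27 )1c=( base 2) 100111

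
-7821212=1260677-9081889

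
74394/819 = 8266/91 = 90.84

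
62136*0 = 0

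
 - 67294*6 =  - 403764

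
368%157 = 54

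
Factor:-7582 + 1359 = - 6223 = - 7^2 * 127^1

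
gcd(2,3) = 1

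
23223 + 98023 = 121246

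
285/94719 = 95/31573 = 0.00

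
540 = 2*270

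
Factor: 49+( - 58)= - 9 = -  3^2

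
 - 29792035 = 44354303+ - 74146338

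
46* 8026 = 369196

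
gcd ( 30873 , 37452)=3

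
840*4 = 3360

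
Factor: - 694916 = -2^2*173729^1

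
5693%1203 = 881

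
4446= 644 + 3802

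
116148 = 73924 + 42224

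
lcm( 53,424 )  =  424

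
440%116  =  92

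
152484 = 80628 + 71856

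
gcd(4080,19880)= 40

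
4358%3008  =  1350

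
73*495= 36135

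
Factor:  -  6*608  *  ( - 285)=2^6*3^2*5^1*19^2 = 1039680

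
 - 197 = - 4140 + 3943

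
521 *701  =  365221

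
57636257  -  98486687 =  -  40850430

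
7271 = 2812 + 4459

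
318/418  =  159/209=0.76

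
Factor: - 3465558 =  - 2^1*3^3*29^1 * 2213^1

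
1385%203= 167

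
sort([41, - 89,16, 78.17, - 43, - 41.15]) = [-89, - 43,  -  41.15,16, 41,  78.17 ]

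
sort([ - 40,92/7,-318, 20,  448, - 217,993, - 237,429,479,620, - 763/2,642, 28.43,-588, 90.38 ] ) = [ - 588, - 763/2,-318,-237, - 217 ,- 40,92/7,20,28.43,  90.38,429,448,479,620,642,993 ] 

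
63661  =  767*83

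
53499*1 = 53499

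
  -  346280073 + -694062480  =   - 1040342553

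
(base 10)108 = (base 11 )99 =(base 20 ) 58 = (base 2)1101100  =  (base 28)3O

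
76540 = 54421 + 22119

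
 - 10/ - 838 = 5/419= 0.01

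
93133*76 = 7078108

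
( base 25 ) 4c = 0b1110000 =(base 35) 37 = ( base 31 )3j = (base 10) 112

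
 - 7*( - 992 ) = 6944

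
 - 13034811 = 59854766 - 72889577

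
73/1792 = 73/1792 =0.04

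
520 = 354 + 166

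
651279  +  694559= 1345838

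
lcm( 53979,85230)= 1619370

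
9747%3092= 471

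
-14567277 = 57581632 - 72148909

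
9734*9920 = 96561280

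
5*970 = 4850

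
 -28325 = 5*( - 5665)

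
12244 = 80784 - 68540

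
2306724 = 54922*42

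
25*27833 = 695825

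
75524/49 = 1541 + 15/49 =1541.31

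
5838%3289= 2549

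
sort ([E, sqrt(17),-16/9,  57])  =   [-16/9, E, sqrt(17), 57] 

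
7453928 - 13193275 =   -  5739347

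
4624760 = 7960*581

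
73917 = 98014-24097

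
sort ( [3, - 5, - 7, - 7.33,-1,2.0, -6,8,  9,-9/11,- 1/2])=[-7.33, - 7, -6,  -  5, - 1,-9/11, - 1/2, 2.0,3,8, 9]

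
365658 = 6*60943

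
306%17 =0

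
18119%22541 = 18119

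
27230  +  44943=72173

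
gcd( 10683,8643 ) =3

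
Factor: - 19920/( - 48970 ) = 24/59=2^3*3^1  *59^( -1 ) 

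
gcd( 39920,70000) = 80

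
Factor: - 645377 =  - 139^1*4643^1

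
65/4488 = 65/4488 = 0.01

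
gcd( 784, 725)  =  1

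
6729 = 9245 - 2516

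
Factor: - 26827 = - 139^1*193^1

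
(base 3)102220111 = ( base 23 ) G99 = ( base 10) 8680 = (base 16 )21e8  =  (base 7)34210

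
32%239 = 32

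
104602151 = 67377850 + 37224301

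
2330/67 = 34 + 52/67 = 34.78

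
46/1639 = 46/1639 = 0.03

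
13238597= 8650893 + 4587704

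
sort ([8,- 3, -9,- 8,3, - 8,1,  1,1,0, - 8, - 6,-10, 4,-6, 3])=[ - 10, - 9 ,-8, - 8,-8, - 6,-6, - 3,0 , 1,1,  1 , 3,3 , 4,8]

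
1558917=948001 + 610916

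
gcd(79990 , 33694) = 2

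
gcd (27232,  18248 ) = 8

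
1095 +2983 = 4078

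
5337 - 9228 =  - 3891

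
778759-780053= - 1294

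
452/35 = 12 +32/35=12.91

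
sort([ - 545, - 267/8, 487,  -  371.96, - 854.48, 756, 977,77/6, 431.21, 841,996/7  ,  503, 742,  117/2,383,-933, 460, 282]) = [-933,-854.48,-545,-371.96,  -  267/8 , 77/6,  117/2,996/7, 282, 383, 431.21, 460, 487, 503,742, 756, 841, 977 ] 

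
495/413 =1 +82/413 = 1.20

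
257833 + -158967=98866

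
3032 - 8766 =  - 5734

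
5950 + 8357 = 14307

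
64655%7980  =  815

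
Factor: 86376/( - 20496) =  - 59/14= - 2^(-1 ) * 7^( - 1 )*59^1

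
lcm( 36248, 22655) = 181240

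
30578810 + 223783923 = 254362733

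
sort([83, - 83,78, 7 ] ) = [ - 83,7  ,  78, 83]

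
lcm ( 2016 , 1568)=14112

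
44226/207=4914/23 = 213.65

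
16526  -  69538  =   - 53012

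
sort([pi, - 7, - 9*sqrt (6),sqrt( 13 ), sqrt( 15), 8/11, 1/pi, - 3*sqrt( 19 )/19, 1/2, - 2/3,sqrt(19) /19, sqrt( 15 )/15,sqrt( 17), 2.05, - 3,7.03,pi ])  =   [- 9*sqrt( 6), -7, - 3, -3*sqrt( 19)/19, - 2/3, sqrt ( 19)/19 , sqrt( 15)/15 , 1/pi, 1/2 , 8/11, 2.05,pi, pi,sqrt( 13), sqrt (15 ),  sqrt( 17 ), 7.03]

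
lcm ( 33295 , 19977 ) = 99885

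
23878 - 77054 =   -  53176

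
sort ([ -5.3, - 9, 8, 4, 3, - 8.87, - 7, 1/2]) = [-9, - 8.87, - 7, - 5.3,1/2, 3, 4, 8 ]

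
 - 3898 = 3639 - 7537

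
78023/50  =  78023/50 = 1560.46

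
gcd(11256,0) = 11256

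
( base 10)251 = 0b11111011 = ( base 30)8B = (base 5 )2001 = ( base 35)76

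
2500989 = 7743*323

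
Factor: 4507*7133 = 32148431 = 7^1*1019^1 * 4507^1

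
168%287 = 168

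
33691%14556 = 4579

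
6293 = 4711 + 1582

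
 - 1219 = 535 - 1754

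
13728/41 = 13728/41 =334.83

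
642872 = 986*652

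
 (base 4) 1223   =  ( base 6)255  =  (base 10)107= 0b1101011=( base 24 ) 4b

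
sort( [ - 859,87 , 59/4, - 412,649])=[ - 859, - 412,59/4, 87,649]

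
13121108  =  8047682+5073426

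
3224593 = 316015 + 2908578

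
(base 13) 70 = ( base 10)91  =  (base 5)331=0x5b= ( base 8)133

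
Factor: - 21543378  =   - 2^1*3^1* 19^1 *59^1*3203^1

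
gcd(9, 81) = 9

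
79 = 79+0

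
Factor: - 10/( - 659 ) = 2^1*5^1*659^( -1) 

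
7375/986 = 7375/986 = 7.48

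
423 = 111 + 312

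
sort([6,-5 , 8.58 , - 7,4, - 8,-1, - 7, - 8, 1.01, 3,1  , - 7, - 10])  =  [ - 10, - 8 , - 8, - 7, - 7, - 7,  -  5 , - 1 , 1,1.01,3,4,6 , 8.58]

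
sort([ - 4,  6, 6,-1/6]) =[ - 4, - 1/6,  6 , 6 ] 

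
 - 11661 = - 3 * 3887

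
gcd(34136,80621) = 1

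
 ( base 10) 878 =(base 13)527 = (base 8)1556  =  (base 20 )23i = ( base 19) 284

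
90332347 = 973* 92839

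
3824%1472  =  880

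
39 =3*13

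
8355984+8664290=17020274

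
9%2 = 1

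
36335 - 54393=- 18058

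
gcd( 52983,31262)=203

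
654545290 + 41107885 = 695653175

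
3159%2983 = 176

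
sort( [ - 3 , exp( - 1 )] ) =[ - 3 , exp( - 1 )]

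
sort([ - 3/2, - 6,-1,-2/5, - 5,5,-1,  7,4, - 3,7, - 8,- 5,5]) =[ - 8,-6, - 5,-5,-3 ,-3/2,-1 ,  -  1, - 2/5,4,5 , 5,7,7]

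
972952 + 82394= 1055346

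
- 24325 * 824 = - 20043800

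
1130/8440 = 113/844 = 0.13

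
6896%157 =145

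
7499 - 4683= 2816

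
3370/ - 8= - 1685/4 = -  421.25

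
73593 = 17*4329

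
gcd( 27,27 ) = 27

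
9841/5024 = 9841/5024 = 1.96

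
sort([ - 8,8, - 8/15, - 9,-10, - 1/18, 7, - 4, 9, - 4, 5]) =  [ - 10, - 9, - 8, - 4, - 4, - 8/15,-1/18 , 5,7 , 8,  9]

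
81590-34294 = 47296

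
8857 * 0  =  0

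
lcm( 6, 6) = 6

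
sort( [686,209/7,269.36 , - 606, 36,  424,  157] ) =[-606, 209/7,  36, 157, 269.36,  424,  686 ] 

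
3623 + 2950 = 6573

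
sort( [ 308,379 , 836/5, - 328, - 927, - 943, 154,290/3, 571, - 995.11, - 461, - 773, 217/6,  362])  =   [ - 995.11, - 943,-927, - 773 , - 461, - 328, 217/6,290/3, 154 , 836/5, 308,362,  379 , 571 ]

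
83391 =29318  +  54073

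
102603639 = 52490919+50112720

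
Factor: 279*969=3^3*17^1*19^1*31^1 =270351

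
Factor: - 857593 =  - 11^1*53^1*1471^1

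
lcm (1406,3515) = 7030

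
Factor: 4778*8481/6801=13507406/2267 = 2^1*11^1 *257^1*2267^( - 1)*2389^1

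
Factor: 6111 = 3^2*7^1* 97^1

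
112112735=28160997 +83951738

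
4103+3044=7147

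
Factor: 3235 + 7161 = 2^2*23^1*113^1=10396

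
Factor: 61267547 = 11^1*59^1*67^1*1409^1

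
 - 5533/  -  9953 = 5533/9953 = 0.56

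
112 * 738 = 82656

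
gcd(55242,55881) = 9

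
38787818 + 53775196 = 92563014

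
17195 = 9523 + 7672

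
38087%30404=7683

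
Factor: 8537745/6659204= 2^( - 2)*3^1*5^1*19^1*29^1*1033^1 * 1664801^( - 1)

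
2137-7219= -5082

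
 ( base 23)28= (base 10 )54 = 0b110110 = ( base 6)130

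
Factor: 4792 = 2^3*599^1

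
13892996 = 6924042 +6968954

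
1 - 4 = -3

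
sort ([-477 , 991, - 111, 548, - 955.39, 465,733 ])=[ - 955.39, - 477, -111, 465, 548, 733 , 991]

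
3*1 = 3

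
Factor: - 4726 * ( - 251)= 1186226 = 2^1  *17^1 * 139^1*251^1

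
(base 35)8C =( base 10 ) 292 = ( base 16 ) 124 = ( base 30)9m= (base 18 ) G4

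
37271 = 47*793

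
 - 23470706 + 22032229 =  - 1438477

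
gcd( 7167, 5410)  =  1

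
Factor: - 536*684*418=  - 153248832 = - 2^6*3^2*11^1 * 19^2*67^1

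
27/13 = 27/13 = 2.08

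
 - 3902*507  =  -1978314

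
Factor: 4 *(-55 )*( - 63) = 13860 = 2^2 * 3^2*5^1*7^1 * 11^1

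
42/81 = 14/27 = 0.52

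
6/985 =6/985  =  0.01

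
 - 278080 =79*( - 3520 ) 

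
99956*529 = 52876724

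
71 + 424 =495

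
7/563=7/563=0.01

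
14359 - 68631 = - 54272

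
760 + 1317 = 2077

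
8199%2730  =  9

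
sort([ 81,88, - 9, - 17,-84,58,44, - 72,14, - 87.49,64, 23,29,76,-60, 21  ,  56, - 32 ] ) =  [ - 87.49, - 84, - 72, - 60,-32, - 17, - 9,14, 21, 23,29,44, 56,58,64,76, 81,88]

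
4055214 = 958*4233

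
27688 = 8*3461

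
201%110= 91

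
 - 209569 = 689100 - 898669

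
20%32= 20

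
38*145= 5510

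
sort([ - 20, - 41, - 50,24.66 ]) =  [ - 50,- 41, - 20,  24.66]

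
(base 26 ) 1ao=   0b1111000000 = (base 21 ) 23f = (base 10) 960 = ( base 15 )440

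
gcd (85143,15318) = 3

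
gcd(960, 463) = 1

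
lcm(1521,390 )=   15210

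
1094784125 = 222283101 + 872501024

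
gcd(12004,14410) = 2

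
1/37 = 1/37  =  0.03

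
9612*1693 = 16273116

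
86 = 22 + 64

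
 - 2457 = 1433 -3890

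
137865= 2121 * 65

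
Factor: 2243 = 2243^1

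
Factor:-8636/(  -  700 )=5^( - 2 )*7^(-1) * 17^1*127^1 = 2159/175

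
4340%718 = 32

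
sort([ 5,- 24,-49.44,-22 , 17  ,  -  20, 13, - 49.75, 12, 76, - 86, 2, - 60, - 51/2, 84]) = [-86,-60, - 49.75,- 49.44,-51/2, - 24, - 22,-20,2, 5, 12, 13, 17, 76,84]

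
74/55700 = 37/27850 = 0.00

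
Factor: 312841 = 312841^1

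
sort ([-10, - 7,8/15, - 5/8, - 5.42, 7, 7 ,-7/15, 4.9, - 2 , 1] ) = [- 10, - 7,-5.42, - 2,-5/8,-7/15, 8/15, 1, 4.9, 7 , 7 ] 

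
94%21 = 10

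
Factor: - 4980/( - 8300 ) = 3^1*5^(-1)=3/5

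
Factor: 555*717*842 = 2^1 * 3^2 * 5^1 * 37^1*239^1*421^1= 335061270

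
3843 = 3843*1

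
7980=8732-752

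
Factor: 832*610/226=2^6*5^1 * 13^1*61^1 *113^( - 1) = 253760/113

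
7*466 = 3262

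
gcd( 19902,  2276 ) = 2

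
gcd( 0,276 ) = 276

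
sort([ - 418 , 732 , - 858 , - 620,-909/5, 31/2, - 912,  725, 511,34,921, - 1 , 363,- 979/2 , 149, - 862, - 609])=[ - 912, - 862, - 858, - 620, - 609,  -  979/2, - 418, - 909/5, - 1,31/2,  34,149,363 , 511,725,  732,921] 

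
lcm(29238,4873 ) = 29238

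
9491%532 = 447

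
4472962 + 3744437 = 8217399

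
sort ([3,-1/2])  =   [-1/2, 3 ] 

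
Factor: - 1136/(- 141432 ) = 2/249 = 2^1 * 3^( - 1)*83^( -1 )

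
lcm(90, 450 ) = 450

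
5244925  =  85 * 61705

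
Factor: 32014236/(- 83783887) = -2^2*3^1*11^ (- 1) * 401^1*6653^1*7616717^( - 1)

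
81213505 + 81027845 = 162241350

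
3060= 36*85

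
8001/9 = 889 = 889.00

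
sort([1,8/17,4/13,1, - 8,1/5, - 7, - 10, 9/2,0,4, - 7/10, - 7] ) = [ - 10, - 8, - 7, - 7 , - 7/10,0 , 1/5, 4/13 , 8/17,1, 1, 4,9/2 ]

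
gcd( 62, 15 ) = 1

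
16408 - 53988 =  - 37580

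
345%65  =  20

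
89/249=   89/249 = 0.36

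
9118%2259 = 82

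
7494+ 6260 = 13754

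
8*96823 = 774584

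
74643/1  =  74643 = 74643.00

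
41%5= 1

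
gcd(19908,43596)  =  252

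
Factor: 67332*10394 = 2^3*3^1*31^1*181^1*5197^1 = 699848808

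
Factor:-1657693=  - 19^1*43^1 * 2029^1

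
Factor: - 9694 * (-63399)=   2^1*3^1*7^1*37^1*131^1*3019^1 = 614589906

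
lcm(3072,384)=3072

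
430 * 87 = 37410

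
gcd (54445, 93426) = 1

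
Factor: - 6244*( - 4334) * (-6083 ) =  - 2^3 * 7^2*11^2*79^1 * 197^1*223^1 = - 164615080168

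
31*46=1426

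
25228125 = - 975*(  -  25875 ) 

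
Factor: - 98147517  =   - 3^1 * 13^1 * 2516603^1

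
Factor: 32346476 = 2^2*113^1 * 71563^1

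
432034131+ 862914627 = 1294948758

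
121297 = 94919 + 26378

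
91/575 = 91/575 = 0.16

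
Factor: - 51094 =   -  2^1*59^1 * 433^1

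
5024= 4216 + 808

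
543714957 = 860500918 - 316785961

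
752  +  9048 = 9800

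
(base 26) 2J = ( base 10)71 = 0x47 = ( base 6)155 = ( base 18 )3h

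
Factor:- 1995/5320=-2^ (-3 ) * 3^1 = -3/8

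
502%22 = 18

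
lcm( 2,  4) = 4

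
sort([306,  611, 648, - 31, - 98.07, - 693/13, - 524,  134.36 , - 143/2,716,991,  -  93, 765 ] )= [-524, - 98.07,- 93, - 143/2, - 693/13, - 31,134.36  ,  306,611,  648,716, 765, 991 ] 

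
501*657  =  329157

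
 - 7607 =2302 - 9909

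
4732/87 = 4732/87 = 54.39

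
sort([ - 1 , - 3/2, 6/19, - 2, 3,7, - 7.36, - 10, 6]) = [ - 10, - 7.36, - 2, - 3/2 , - 1, 6/19,3,  6,7] 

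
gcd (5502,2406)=6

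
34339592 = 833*41224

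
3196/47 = 68 =68.00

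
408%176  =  56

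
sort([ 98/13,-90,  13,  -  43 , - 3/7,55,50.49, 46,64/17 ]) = [-90,-43, - 3/7,64/17,98/13 , 13,46,50.49,55]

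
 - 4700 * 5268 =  - 24759600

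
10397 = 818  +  9579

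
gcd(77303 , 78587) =1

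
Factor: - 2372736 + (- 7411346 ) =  - 9784082 = - 2^1 * 7^1*11^1*63533^1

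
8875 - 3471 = 5404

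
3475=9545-6070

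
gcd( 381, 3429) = 381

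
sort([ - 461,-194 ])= [ - 461, - 194]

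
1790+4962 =6752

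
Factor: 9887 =9887^1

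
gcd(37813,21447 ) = 1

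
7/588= 1/84 = 0.01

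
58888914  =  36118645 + 22770269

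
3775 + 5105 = 8880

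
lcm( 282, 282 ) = 282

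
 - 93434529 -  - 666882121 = 573447592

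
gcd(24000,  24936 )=24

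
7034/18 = 3517/9= 390.78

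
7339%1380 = 439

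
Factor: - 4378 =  - 2^1 * 11^1*199^1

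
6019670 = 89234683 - 83215013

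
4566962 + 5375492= 9942454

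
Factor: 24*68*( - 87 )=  - 2^5*3^2*17^1 * 29^1 = - 141984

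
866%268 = 62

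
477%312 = 165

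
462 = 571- 109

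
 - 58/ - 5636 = 29/2818 = 0.01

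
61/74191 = 61/74191 = 0.00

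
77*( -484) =  -  37268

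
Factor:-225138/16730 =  - 471/35 = -3^1*5^ ( - 1)*7^(  -  1)*157^1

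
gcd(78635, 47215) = 5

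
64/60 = 16/15 =1.07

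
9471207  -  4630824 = 4840383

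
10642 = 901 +9741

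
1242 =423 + 819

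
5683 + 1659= 7342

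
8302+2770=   11072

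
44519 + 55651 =100170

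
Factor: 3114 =2^1*3^2*173^1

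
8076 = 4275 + 3801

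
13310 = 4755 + 8555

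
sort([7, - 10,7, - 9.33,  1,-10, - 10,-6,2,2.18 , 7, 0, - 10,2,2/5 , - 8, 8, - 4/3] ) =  [ - 10, - 10, - 10,  -  10, - 9.33,  -  8, - 6, - 4/3,0,2/5,1,2, 2,2.18, 7,7, 7,8] 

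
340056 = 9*37784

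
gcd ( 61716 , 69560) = 148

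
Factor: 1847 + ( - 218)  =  1629 = 3^2*181^1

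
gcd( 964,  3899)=1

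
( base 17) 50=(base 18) 4D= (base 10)85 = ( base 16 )55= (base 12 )71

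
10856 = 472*23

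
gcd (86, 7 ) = 1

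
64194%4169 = 1659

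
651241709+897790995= 1549032704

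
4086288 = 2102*1944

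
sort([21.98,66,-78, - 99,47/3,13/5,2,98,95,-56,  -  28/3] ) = [-99,- 78,-56 , - 28/3,2, 13/5,47/3,21.98,66,95, 98]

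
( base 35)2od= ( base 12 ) 1AB3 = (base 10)3303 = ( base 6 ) 23143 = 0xCE7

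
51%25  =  1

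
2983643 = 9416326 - 6432683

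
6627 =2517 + 4110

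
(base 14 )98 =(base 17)7f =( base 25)59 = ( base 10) 134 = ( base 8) 206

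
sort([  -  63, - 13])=[ - 63, - 13]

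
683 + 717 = 1400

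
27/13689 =1/507 = 0.00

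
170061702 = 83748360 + 86313342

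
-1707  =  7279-8986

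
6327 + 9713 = 16040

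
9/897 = 3/299 = 0.01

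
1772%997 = 775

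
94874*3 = 284622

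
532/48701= 532/48701 = 0.01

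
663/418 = 1 + 245/418=1.59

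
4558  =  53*86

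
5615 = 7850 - 2235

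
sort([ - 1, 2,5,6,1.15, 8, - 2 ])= [ - 2, - 1,1.15,2, 5,6,8]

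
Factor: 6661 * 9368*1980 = 2^5*3^2 * 5^1* 11^1*1171^1*6661^1 = 123552491040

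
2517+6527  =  9044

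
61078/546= 30539/273 = 111.86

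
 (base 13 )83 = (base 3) 10222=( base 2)1101011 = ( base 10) 107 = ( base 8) 153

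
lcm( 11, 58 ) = 638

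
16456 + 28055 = 44511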